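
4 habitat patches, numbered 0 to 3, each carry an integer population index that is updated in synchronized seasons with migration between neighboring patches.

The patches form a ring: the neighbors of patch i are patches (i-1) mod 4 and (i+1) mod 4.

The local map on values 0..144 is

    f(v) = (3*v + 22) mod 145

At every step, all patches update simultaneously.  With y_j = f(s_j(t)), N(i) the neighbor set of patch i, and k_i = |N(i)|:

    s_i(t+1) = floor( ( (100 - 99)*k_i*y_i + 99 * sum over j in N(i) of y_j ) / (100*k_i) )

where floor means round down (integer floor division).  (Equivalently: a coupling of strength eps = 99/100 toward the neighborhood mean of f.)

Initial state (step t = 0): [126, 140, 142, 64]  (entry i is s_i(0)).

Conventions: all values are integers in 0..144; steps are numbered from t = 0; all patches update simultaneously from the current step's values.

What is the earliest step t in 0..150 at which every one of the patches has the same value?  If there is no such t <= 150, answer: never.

Answer: 40
Key observation: Synchronization is absorbing here: once all patches are equal they stay equal, and step 40 is the first all-equal step.

Derivation:
t=0: [126, 140, 142, 64]  (not all equal)
t=1: [38, 60, 37, 61]  (not all equal)
t=2: [59, 133, 59, 133]  (not all equal)
t=3: [130, 54, 130, 54]  (not all equal)
t=4: [39, 121, 39, 121]  (not all equal)
t=5: [95, 138, 95, 138]  (not all equal)
t=6: [1, 16, 1, 16]  (not all equal)
t=7: [69, 25, 69, 25]  (not all equal)
t=8: [96, 84, 96, 84]  (not all equal)
t=9: [127, 21, 127, 21]  (not all equal)
t=10: [85, 112, 85, 112]  (not all equal)
t=11: [68, 131, 68, 131]  (not all equal)
t=12: [124, 81, 124, 81]  (not all equal)
t=13: [119, 104, 119, 104]  (not all equal)
t=14: [44, 88, 44, 88]  (not all equal)
t=15: [139, 10, 139, 10]  (not all equal)
t=16: [51, 4, 51, 4]  (not all equal)
t=17: [33, 30, 33, 30]  (not all equal)
t=18: [112, 120, 112, 120]  (not all equal)
t=19: [91, 68, 91, 68]  (not all equal)
t=20: [80, 5, 80, 5]  (not all equal)
t=21: [37, 116, 37, 116]  (not all equal)
t=22: [80, 132, 80, 132]  (not all equal)
t=23: [127, 117, 127, 117]  (not all equal)
t=24: [83, 112, 83, 112]  (not all equal)
t=25: [68, 125, 68, 125]  (not all equal)
t=26: [106, 81, 106, 81]  (not all equal)
t=27: [119, 50, 119, 50]  (not all equal)
t=28: [27, 88, 27, 88]  (not all equal)
t=29: [140, 103, 140, 103]  (not all equal)
t=30: [40, 7, 40, 7]  (not all equal)
t=31: [43, 141, 43, 141]  (not all equal)
t=32: [9, 6, 9, 6]  (not all equal)
t=33: [40, 48, 40, 48]  (not all equal)
t=34: [22, 140, 22, 140]  (not all equal)
t=35: [7, 87, 7, 87]  (not all equal)
t=36: [137, 43, 137, 43]  (not all equal)
t=37: [7, 141, 7, 141]  (not all equal)
t=38: [10, 42, 10, 42]  (not all equal)
t=39: [3, 51, 3, 51]  (not all equal)
t=40: [30, 30, 30, 30]  (all equal)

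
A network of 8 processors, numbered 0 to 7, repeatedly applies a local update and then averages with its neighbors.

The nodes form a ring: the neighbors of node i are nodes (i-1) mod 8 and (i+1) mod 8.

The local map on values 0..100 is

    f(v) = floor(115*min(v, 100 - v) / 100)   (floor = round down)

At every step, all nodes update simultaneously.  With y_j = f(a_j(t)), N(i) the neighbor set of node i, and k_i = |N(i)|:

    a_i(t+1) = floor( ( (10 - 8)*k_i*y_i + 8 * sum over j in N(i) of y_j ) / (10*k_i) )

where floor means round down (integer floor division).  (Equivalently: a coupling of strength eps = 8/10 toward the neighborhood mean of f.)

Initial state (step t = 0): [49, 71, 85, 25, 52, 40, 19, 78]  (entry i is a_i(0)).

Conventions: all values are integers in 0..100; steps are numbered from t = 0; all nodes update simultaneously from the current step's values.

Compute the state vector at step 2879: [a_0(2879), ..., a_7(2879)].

Simulating step by step:
t=0: [49, 71, 85, 25, 52, 40, 19, 78]
t=1: [34, 35, 27, 34, 40, 39, 32, 35]
t=2: [39, 36, 37, 38, 42, 41, 40, 38]
t=3: [42, 42, 42, 44, 45, 47, 45, 44]
t=4: [48, 48, 48, 49, 51, 51, 51, 49]
t=5: [55, 55, 55, 55, 56, 56, 56, 55]
t=6: [51, 51, 51, 50, 50, 50, 50, 50]
t=7: [56, 56, 56, 56, 57, 57, 57, 56]
t=8: [50, 50, 50, 49, 49, 49, 49, 49]
t=9: [56, 57, 56, 56, 56, 56, 56, 56]
t=10: [49, 49, 49, 50, 50, 50, 50, 50]
t=11: [56, 56, 56, 56, 57, 57, 57, 56]

Answer: [56, 56, 56, 56, 57, 57, 57, 56]
Key observation: The state at step 7, [56, 56, 56, 56, 57, 57, 57, 56], reappears at step 11: the system is in a cycle of period 4 from step 7 on.  Therefore the state at step 2879 equals the state at step 7 + ((2879 - 7) mod 4) = 7, which is [56, 56, 56, 56, 57, 57, 57, 56].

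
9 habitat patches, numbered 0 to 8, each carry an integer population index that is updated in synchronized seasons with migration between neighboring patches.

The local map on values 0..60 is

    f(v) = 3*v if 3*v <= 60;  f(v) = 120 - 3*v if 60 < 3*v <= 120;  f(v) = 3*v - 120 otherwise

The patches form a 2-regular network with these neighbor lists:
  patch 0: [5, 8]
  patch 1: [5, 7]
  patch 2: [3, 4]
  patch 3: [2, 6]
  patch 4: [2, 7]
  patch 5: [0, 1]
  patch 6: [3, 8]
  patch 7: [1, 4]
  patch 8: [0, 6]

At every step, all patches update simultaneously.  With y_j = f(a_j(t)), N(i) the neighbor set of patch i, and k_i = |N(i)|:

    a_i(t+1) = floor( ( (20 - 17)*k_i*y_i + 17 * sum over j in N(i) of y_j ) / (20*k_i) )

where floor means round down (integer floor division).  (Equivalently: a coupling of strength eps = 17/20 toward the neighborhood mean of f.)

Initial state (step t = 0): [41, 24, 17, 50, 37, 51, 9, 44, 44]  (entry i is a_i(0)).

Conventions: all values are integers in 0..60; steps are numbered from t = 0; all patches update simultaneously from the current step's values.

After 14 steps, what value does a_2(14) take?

Answer: a_2(14) = 46

Derivation:
t=0: [41, 24, 17, 50, 37, 51, 9, 44, 44]
t=1: [19, 26, 24, 37, 28, 26, 21, 26, 14]
t=2: [44, 42, 26, 45, 43, 48, 30, 39, 54]
t=3: [29, 12, 16, 32, 20, 11, 28, 6, 24]
t=4: [39, 27, 42, 39, 37, 34, 36, 43, 36]
t=5: [13, 17, 6, 8, 7, 20, 8, 21, 8]
t=6: [41, 57, 21, 21, 35, 47, 24, 39, 30]
t=7: [22, 17, 39, 53, 27, 26, 44, 28, 26]
t=8: [43, 40, 33, 12, 22, 50, 36, 43, 34]
t=9: [21, 16, 41, 19, 20, 8, 24, 24, 11]
t=10: [32, 37, 50, 30, 30, 48, 45, 53, 49]
t=11: [25, 28, 30, 23, 33, 17, 26, 22, 20]
t=12: [53, 50, 35, 38, 38, 42, 53, 32, 45]
t=13: [14, 17, 7, 23, 17, 30, 14, 18, 35]
t=14: [25, 43, 46, 34, 39, 44, 34, 51, 37]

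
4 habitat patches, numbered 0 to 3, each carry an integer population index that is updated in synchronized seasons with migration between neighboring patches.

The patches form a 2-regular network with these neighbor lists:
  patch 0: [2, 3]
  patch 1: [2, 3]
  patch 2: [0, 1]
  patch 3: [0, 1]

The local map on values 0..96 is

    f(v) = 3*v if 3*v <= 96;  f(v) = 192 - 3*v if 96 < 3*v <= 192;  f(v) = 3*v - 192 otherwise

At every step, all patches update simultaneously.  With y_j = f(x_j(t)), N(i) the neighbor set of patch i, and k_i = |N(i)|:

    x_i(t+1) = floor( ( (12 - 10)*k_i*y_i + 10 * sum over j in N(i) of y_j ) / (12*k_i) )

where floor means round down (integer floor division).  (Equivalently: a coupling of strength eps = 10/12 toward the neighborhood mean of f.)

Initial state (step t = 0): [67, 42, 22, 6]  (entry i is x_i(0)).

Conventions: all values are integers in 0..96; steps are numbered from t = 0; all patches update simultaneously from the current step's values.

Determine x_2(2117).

Simulating step by step:
t=0: [67, 42, 22, 6]
t=1: [36, 46, 42, 34]
t=2: [79, 74, 68, 72]
t=3: [22, 20, 33, 35]
t=4: [86, 85, 68, 67]
t=5: [19, 19, 55, 55]
t=6: [32, 32, 52, 52]
t=7: [46, 46, 86, 86]
t=8: [64, 64, 56, 56]
t=9: [20, 20, 4, 4]
t=10: [20, 20, 52, 52]
t=11: [40, 40, 56, 56]
t=12: [32, 32, 64, 64]
t=13: [16, 16, 80, 80]
t=14: [48, 48, 48, 48]
t=15: [48, 48, 48, 48]

Answer: x_2(2117) = 48
Key observation: The state at step 14, [48, 48, 48, 48], reappears at step 15: the system is in a cycle of period 1 from step 14 on.  Therefore the state at step 2117 equals the state at step 14 + ((2117 - 14) mod 1) = 14, which is [48, 48, 48, 48].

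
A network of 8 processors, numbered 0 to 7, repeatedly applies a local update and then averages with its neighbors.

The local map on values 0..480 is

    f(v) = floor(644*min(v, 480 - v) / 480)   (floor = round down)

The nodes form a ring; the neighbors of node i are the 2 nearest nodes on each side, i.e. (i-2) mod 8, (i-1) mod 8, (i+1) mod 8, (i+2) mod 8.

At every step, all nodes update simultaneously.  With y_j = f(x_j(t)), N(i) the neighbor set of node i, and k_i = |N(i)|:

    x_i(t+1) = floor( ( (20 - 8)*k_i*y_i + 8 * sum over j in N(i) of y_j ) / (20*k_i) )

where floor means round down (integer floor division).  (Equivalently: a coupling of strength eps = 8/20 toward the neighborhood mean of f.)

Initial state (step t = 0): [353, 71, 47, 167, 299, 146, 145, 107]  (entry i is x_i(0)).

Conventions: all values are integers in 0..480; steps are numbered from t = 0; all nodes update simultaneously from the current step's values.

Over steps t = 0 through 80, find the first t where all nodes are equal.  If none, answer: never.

Simulating step by step:
t=0: [353, 71, 47, 167, 299, 146, 145, 107]  (not all equal)
t=1: [151, 117, 110, 193, 212, 197, 191, 151]  (not all equal)
t=2: [197, 174, 178, 239, 262, 258, 248, 209]  (not all equal)
t=3: [264, 250, 253, 298, 291, 298, 299, 278]  (not all equal)
t=4: [285, 295, 291, 257, 255, 247, 250, 270]  (not all equal)
t=5: [265, 258, 262, 290, 297, 306, 300, 281]  (not all equal)
t=6: [282, 288, 283, 259, 249, 240, 247, 265]  (not all equal)
t=7: [271, 265, 271, 292, 304, 313, 305, 288]  (not all equal)
t=8: [273, 279, 273, 254, 240, 232, 240, 256]  (not all equal)
t=9: [283, 277, 283, 299, 314, 311, 314, 297]  (not all equal)
t=10: [258, 264, 258, 243, 228, 228, 228, 245]  (not all equal)
t=11: [298, 296, 299, 309, 305, 307, 305, 308]  (not all equal)
t=12: [241, 242, 240, 232, 234, 231, 234, 233]  (not all equal)
t=13: [318, 317, 319, 312, 313, 310, 313, 313]  (not all equal)
t=14: [218, 219, 218, 223, 223, 226, 223, 223]  (not all equal)
t=15: [293, 294, 293, 298, 298, 301, 298, 298]  (not all equal)
t=16: [248, 248, 248, 244, 244, 241, 244, 244]  (not all equal)
t=17: [312, 312, 312, 315, 315, 318, 315, 315]  (not all equal)
t=18: [224, 224, 224, 221, 221, 218, 221, 221]  (not all equal)
t=19: [299, 299, 299, 296, 296, 293, 296, 296]  (not all equal)
t=20: [242, 242, 242, 245, 246, 248, 246, 245]  (not all equal)
t=21: [318, 318, 318, 315, 313, 312, 313, 315]  (not all equal)
t=22: [218, 217, 218, 220, 223, 224, 223, 220]  (not all equal)
t=23: [292, 292, 292, 295, 298, 298, 298, 295]  (not all equal)
t=24: [250, 251, 250, 248, 245, 244, 245, 248]  (not all equal)
t=25: [308, 308, 308, 311, 314, 314, 314, 311]  (not all equal)
t=26: [228, 229, 228, 226, 223, 222, 223, 226]  (not all equal)
t=27: [304, 305, 304, 302, 299, 298, 299, 302]  (not all equal)
t=28: [236, 235, 236, 238, 241, 242, 241, 238]  (not all equal)
t=29: [316, 316, 316, 318, 319, 319, 319, 318]  (not all equal)
t=30: [219, 219, 219, 217, 216, 216, 216, 217]  (not all equal)
t=31: [292, 292, 292, 291, 289, 289, 289, 291]  (not all equal)
t=32: [252, 252, 252, 253, 255, 255, 255, 253]  (not all equal)
t=33: [304, 304, 304, 303, 301, 301, 301, 303]  (not all equal)
t=34: [236, 236, 236, 237, 239, 239, 239, 237]  (not all equal)
t=35: [316, 316, 316, 317, 319, 319, 319, 317]  (not all equal)
t=36: [219, 219, 219, 218, 216, 216, 216, 218]  (not all equal)
t=37: [292, 292, 292, 291, 289, 289, 289, 291]  (not all equal)

Answer: never
Key observation: The state at step 31 reappears at step 37 — the system is in a cycle of period 6 from step 31 on.  No step 0..37 is synchronized, and the cycle repeats forever, so no step up to 80 (or ever) has all nodes equal.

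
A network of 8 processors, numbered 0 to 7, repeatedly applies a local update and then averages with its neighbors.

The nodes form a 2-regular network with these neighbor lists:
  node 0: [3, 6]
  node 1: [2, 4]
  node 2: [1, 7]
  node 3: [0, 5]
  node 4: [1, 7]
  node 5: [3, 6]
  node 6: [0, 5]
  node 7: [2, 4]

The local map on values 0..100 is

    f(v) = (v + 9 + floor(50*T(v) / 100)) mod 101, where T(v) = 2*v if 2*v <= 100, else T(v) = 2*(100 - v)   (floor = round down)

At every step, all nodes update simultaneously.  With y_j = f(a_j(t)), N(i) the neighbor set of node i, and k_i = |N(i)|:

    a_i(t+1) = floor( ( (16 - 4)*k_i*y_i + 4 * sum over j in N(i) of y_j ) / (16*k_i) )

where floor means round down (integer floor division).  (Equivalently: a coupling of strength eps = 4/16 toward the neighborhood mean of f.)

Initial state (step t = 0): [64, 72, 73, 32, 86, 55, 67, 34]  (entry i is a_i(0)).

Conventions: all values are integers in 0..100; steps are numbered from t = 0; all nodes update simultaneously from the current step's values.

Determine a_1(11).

Answer: a_1(11) = 25

Derivation:
t=0: [64, 72, 73, 32, 86, 55, 67, 34]
t=1: [16, 8, 16, 56, 16, 16, 8, 59]
t=2: [34, 29, 34, 16, 34, 34, 29, 16]
t=3: [71, 69, 71, 50, 71, 71, 69, 50]
t=4: [8, 8, 8, 8, 8, 8, 8, 8]
t=5: [25, 25, 25, 25, 25, 25, 25, 25]
t=6: [59, 59, 59, 59, 59, 59, 59, 59]
t=7: [8, 8, 8, 8, 8, 8, 8, 8]
t=8: [25, 25, 25, 25, 25, 25, 25, 25]
t=9: [59, 59, 59, 59, 59, 59, 59, 59]
t=10: [8, 8, 8, 8, 8, 8, 8, 8]
t=11: [25, 25, 25, 25, 25, 25, 25, 25]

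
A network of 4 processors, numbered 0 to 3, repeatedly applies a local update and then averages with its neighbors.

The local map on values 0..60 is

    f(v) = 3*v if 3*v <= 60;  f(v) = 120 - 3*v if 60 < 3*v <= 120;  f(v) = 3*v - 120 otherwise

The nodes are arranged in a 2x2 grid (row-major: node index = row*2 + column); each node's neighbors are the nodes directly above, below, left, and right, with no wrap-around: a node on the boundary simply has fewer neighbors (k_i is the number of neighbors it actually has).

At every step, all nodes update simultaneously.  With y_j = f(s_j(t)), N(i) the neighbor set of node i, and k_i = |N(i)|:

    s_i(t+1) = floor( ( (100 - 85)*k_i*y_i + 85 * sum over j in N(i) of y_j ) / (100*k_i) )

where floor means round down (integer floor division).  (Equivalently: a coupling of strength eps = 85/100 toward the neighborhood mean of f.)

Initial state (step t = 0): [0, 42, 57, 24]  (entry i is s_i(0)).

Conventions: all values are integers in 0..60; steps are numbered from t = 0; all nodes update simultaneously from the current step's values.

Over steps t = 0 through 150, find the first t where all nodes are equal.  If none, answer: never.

Simulating step by step:
t=0: [0, 42, 57, 24]  (not all equal)
t=1: [24, 21, 28, 31]  (not all equal)
t=2: [46, 40, 37, 43]  (not all equal)
t=3: [6, 11, 12, 5]  (not all equal)
t=4: [32, 18, 19, 31]  (not all equal)
t=5: [50, 29, 30, 51]  (not all equal)
t=6: [31, 31, 31, 31]  (all equal)

Answer: 6
Key observation: Synchronization is absorbing here: once all nodes are equal they stay equal, and step 6 is the first all-equal step.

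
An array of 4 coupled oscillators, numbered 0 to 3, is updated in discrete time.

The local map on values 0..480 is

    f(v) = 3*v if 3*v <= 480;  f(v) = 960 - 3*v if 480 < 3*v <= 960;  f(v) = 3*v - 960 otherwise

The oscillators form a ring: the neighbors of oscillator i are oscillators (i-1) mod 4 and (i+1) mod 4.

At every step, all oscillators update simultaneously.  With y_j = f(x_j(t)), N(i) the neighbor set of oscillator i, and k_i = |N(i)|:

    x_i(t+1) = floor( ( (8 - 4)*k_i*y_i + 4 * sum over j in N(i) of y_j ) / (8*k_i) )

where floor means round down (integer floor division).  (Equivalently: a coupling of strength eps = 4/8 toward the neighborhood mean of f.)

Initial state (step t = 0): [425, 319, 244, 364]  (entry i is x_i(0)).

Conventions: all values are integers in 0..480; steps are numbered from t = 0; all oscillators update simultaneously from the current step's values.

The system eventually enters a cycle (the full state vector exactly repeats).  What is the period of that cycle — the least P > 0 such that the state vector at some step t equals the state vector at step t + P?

Simulating step by step:
t=0: [425, 319, 244, 364]
t=1: [191, 137, 147, 201]
t=2: [385, 412, 412, 385]
t=3: [215, 255, 255, 215]
t=4: [285, 225, 225, 285]
t=5: [150, 240, 240, 150]
t=6: [397, 292, 292, 397]
t=7: [194, 120, 120, 194]
t=8: [373, 364, 364, 373]
t=9: [152, 138, 138, 152]
t=10: [445, 424, 424, 445]
t=11: [359, 327, 327, 359]
t=12: [93, 45, 45, 93]
t=13: [243, 171, 171, 243]
t=14: [285, 393, 393, 285]
t=15: [133, 190, 190, 133]
t=16: [396, 392, 392, 396]
t=17: [225, 219, 219, 225]
t=18: [289, 298, 298, 289]
t=19: [86, 72, 72, 86]
t=20: [247, 226, 226, 247]
t=21: [234, 266, 266, 234]
t=22: [234, 186, 186, 234]
t=23: [294, 366, 366, 294]
t=24: [93, 123, 123, 93]
t=25: [301, 346, 346, 301]
t=26: [62, 72, 72, 62]
t=27: [193, 208, 208, 193]
t=28: [369, 347, 347, 369]
t=29: [130, 97, 97, 130]
t=30: [365, 315, 315, 365]
t=31: [105, 45, 45, 105]
t=32: [270, 180, 180, 270]
t=33: [217, 352, 352, 217]
t=34: [255, 149, 149, 255]
t=35: [258, 384, 384, 258]
t=36: [187, 190, 190, 187]
t=37: [396, 392, 392, 396]

Answer: 21
Key observation: The state at step 16, [396, 392, 392, 396], reappears at step 37 — and no state repeats earlier — so the cycle the system enters has period 21.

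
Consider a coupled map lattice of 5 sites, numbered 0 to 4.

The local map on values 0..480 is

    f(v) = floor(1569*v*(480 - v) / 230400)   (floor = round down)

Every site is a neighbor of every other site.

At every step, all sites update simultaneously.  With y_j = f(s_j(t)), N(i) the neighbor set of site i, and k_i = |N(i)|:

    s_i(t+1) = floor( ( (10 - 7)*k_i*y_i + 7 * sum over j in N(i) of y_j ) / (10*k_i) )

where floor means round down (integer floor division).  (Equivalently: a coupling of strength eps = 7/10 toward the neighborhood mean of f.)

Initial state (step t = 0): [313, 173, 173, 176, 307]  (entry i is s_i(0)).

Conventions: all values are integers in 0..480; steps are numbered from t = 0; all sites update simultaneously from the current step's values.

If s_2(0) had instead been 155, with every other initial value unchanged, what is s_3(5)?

Answer: s_3(5) = 380
Key observation: This trace re-runs the system from the modified initial state.

Derivation:
t=0: [313, 173, 155, 176, 307]
t=1: [356, 357, 355, 357, 357]
t=2: [299, 299, 300, 299, 299]
t=3: [367, 367, 367, 367, 367]
t=4: [282, 282, 282, 282, 282]
t=5: [380, 380, 380, 380, 380]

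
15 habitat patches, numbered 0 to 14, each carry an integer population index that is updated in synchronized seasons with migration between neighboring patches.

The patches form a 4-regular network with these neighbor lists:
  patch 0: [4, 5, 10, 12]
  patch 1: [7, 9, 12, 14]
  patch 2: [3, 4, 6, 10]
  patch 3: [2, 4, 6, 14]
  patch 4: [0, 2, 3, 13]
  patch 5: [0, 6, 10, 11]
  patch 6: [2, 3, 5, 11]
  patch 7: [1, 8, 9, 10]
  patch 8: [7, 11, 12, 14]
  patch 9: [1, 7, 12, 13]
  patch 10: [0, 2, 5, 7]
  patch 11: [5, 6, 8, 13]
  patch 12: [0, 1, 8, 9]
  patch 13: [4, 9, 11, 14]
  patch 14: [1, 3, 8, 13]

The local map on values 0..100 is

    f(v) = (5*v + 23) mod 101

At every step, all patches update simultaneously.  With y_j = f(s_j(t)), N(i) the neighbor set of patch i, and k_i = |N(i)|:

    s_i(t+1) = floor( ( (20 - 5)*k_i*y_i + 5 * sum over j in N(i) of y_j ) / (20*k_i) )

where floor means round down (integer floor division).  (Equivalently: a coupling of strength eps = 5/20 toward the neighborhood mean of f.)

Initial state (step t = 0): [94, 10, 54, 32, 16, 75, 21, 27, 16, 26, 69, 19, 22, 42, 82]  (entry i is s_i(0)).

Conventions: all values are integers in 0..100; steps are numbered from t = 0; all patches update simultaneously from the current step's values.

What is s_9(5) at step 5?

Answer: s_9(5) = 41

Derivation:
t=0: [94, 10, 54, 32, 16, 75, 21, 27, 16, 26, 69, 19, 22, 42, 82]
t=1: [78, 65, 79, 70, 19, 83, 38, 54, 9, 51, 69, 22, 37, 29, 33]
t=2: [14, 50, 20, 60, 22, 32, 17, 84, 64, 70, 58, 35, 16, 63, 80]
t=3: [77, 61, 20, 20, 34, 74, 19, 41, 39, 61, 22, 83, 18, 39, 24]
t=4: [17, 25, 26, 27, 73, 72, 23, 25, 19, 23, 32, 34, 13, 24, 36]
t=5: [26, 46, 55, 53, 73, 73, 45, 46, 27, 41, 73, 80, 72, 44, 10]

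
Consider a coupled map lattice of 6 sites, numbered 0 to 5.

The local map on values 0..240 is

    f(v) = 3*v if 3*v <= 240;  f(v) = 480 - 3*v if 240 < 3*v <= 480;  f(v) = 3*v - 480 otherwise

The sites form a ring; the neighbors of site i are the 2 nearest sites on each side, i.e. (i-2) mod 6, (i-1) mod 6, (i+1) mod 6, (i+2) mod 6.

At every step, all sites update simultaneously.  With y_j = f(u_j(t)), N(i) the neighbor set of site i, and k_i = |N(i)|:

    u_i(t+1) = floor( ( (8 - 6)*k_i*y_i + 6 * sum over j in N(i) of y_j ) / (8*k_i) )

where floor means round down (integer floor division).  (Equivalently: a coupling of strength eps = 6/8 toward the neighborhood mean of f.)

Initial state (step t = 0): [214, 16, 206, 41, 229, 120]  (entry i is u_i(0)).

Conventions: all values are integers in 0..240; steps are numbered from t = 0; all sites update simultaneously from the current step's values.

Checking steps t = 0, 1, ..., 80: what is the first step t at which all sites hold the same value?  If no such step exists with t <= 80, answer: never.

Simulating step by step:
t=0: [214, 16, 206, 41, 229, 120]  (not all equal)
t=1: [136, 113, 135, 126, 153, 131]  (not all equal)
t=2: [78, 98, 81, 86, 68, 84]  (not all equal)
t=3: [218, 219, 217, 215, 223, 215]  (not all equal)
t=4: [175, 170, 174, 172, 173, 173]  (not all equal)
t=5: [39, 37, 38, 37, 40, 37]  (not all equal)
t=6: [114, 112, 114, 113, 114, 113]  (not all equal)
t=7: [139, 140, 139, 140, 139, 140]  (not all equal)
t=8: [61, 61, 61, 61, 61, 61]  (all equal)

Answer: 8
Key observation: Synchronization is absorbing here: once all sites are equal they stay equal, and step 8 is the first all-equal step.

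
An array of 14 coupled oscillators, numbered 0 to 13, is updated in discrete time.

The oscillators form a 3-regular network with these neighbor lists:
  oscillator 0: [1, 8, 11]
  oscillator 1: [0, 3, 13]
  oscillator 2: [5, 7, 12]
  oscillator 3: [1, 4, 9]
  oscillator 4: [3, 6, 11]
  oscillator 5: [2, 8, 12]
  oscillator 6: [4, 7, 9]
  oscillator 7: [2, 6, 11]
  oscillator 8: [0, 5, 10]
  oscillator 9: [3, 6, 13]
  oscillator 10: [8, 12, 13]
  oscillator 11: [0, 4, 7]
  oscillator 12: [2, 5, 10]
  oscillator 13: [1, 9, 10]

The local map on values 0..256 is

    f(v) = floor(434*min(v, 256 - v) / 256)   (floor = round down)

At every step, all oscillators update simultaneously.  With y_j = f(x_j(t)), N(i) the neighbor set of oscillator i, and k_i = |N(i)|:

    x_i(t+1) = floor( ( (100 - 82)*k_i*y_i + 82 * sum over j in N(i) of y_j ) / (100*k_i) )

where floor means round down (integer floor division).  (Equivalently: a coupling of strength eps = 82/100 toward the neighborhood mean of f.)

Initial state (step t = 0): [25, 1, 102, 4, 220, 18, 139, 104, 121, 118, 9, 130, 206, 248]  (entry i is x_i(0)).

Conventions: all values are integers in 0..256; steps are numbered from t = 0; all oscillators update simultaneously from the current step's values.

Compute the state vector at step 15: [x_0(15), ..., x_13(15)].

Simulating step by step:
t=0: [25, 1, 102, 4, 220, 18, 139, 104, 121, 118, 9, 130, 206, 248]
t=1: [122, 16, 110, 72, 124, 131, 155, 191, 60, 95, 85, 114, 74, 61]
t=2: [124, 122, 155, 130, 170, 150, 162, 170, 171, 137, 115, 178, 170, 109]
t=3: [169, 202, 158, 189, 163, 157, 162, 152, 185, 188, 164, 160, 174, 197]
t=4: [128, 114, 161, 119, 146, 146, 151, 164, 149, 122, 126, 160, 158, 116]
t=5: [185, 202, 167, 196, 181, 172, 181, 164, 200, 194, 186, 181, 182, 202]
t=6: [106, 101, 142, 106, 119, 126, 128, 138, 120, 106, 105, 132, 134, 102]
t=7: [191, 175, 203, 182, 201, 202, 197, 205, 192, 187, 190, 196, 196, 175]
t=8: [114, 126, 92, 117, 105, 97, 98, 94, 104, 119, 114, 97, 97, 124]
t=9: [185, 202, 161, 197, 176, 164, 176, 161, 182, 193, 185, 174, 169, 203]
t=10: [118, 100, 155, 108, 126, 146, 134, 147, 130, 107, 120, 138, 145, 102]
t=11: [195, 182, 183, 186, 199, 189, 195, 190, 199, 185, 193, 199, 186, 182]
t=12: [105, 117, 115, 114, 103, 112, 107, 107, 105, 116, 111, 102, 114, 118]
t=13: [181, 191, 188, 189, 180, 188, 183, 182, 183, 192, 189, 176, 190, 195]
t=14: [123, 113, 116, 114, 124, 116, 120, 124, 119, 112, 112, 128, 113, 109]
t=15: [203, 194, 198, 196, 205, 196, 203, 206, 198, 192, 191, 210, 193, 188]

Answer: [203, 194, 198, 196, 205, 196, 203, 206, 198, 192, 191, 210, 193, 188]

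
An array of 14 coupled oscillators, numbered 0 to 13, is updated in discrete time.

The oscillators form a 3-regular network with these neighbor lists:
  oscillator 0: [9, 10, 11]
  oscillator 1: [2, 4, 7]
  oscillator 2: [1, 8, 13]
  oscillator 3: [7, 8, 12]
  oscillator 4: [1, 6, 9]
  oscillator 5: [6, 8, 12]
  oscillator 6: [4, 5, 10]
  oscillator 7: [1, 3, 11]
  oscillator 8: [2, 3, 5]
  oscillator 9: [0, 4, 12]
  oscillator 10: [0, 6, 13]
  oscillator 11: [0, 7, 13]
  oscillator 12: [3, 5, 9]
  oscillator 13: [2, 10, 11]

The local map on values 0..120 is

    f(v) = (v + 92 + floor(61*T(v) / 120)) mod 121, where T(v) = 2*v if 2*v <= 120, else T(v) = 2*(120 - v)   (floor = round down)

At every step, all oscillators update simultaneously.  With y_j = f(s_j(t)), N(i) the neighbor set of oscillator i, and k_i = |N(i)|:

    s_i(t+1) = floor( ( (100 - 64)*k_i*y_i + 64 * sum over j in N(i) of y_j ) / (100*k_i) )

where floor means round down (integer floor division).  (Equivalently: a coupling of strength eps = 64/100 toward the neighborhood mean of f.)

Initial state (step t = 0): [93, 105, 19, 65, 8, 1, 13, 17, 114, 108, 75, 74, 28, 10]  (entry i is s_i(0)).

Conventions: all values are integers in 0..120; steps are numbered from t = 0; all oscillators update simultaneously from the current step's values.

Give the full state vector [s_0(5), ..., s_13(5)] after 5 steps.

Answer: [91, 91, 91, 91, 91, 91, 91, 91, 91, 91, 91, 91, 91, 91]

Derivation:
t=0: [93, 105, 19, 65, 8, 1, 13, 17, 114, 108, 75, 74, 28, 10]
t=1: [91, 58, 65, 59, 102, 84, 104, 60, 74, 80, 101, 77, 68, 81]
t=2: [91, 89, 90, 90, 90, 91, 91, 90, 90, 91, 91, 91, 90, 91]
t=3: [91, 91, 91, 91, 91, 91, 91, 91, 91, 91, 91, 91, 91, 91]
t=4: [91, 91, 91, 91, 91, 91, 91, 91, 91, 91, 91, 91, 91, 91]
t=5: [91, 91, 91, 91, 91, 91, 91, 91, 91, 91, 91, 91, 91, 91]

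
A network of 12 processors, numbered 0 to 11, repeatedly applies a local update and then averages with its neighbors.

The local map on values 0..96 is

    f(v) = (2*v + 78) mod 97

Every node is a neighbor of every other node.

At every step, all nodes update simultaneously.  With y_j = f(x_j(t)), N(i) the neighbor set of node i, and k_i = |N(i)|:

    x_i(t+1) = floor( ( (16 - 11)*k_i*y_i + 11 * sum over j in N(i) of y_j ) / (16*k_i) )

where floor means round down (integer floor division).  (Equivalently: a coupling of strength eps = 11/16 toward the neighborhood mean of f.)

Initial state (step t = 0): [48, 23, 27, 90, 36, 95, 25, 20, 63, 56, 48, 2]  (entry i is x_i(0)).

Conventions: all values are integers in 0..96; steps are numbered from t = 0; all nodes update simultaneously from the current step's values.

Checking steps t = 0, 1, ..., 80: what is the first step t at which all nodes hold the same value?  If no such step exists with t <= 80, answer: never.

Simulating step by step:
t=0: [48, 23, 27, 90, 36, 95, 25, 20, 63, 56, 48, 2]  (not all equal)
t=1: [59, 47, 49, 56, 53, 58, 48, 45, 42, 63, 59, 60]  (not all equal)
t=2: [35, 54, 55, 58, 57, 35, 54, 53, 51, 37, 35, 36]  (not all equal)
t=3: [62, 71, 72, 49, 73, 62, 71, 71, 70, 63, 62, 62]  (not all equal)
t=4: [19, 24, 24, 37, 25, 19, 24, 24, 23, 20, 19, 19]  (not all equal)
t=5: [25, 27, 27, 34, 28, 25, 27, 27, 27, 25, 25, 25]  (not all equal)
t=6: [33, 34, 34, 38, 35, 33, 34, 34, 34, 33, 33, 33]  (not all equal)
t=7: [48, 49, 49, 51, 49, 48, 49, 49, 49, 48, 48, 48]  (not all equal)
t=8: [78, 78, 78, 79, 78, 78, 78, 78, 78, 78, 78, 78]  (not all equal)
t=9: [40, 40, 40, 40, 40, 40, 40, 40, 40, 40, 40, 40]  (all equal)

Answer: 9
Key observation: Synchronization is absorbing here: once all nodes are equal they stay equal, and step 9 is the first all-equal step.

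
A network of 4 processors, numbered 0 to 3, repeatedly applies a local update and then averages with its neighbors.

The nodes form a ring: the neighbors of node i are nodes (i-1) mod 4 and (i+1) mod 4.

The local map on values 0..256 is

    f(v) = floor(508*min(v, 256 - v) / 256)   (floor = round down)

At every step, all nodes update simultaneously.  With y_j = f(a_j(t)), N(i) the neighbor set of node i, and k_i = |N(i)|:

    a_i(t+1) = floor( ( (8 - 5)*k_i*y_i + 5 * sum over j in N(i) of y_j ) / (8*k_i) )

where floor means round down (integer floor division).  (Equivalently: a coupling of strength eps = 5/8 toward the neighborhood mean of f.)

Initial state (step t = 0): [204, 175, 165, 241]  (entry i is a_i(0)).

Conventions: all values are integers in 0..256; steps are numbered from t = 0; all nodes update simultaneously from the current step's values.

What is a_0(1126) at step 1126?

Answer: a_0(1126) = 166
Key observation: The state at step 8, [150, 147, 147, 150], reappears at step 15: the system is in a cycle of period 7 from step 8 on.  Therefore the state at step 1126 equals the state at step 8 + ((1126 - 8) mod 7) = 13, which is [166, 163, 163, 166].

Derivation:
t=0: [204, 175, 165, 241]
t=1: [97, 148, 126, 99]
t=2: [200, 218, 221, 211]
t=3: [92, 84, 77, 89]
t=4: [175, 166, 163, 170]
t=5: [168, 174, 177, 171]
t=6: [168, 163, 161, 166]
t=7: [178, 182, 183, 179]
t=8: [150, 147, 147, 150]
t=9: [211, 214, 214, 211]
t=10: [87, 84, 84, 87]
t=11: [170, 167, 167, 170]
t=12: [171, 174, 174, 171]
t=13: [166, 163, 163, 166]
t=14: [179, 182, 182, 179]
t=15: [150, 147, 147, 150]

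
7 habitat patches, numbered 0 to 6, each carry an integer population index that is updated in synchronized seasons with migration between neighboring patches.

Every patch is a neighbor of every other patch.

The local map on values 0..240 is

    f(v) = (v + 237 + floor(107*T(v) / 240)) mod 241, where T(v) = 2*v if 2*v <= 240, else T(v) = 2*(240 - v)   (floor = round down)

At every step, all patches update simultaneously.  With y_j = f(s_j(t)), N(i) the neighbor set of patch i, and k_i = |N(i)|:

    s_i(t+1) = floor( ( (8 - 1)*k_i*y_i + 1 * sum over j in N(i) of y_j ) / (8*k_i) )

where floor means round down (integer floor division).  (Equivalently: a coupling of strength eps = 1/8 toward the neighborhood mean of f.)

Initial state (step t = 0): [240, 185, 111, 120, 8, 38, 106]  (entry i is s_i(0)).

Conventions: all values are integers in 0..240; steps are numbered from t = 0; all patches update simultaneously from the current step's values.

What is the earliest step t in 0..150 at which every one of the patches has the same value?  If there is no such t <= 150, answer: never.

Answer: 5
Key observation: Synchronization is absorbing here: once all patches are equal they stay equal, and step 5 is the first all-equal step.

Derivation:
t=0: [240, 185, 111, 120, 8, 38, 106]  (not all equal)
t=1: [225, 220, 199, 214, 33, 81, 191]  (not all equal)
t=2: [228, 227, 225, 227, 78, 155, 224]  (not all equal)
t=3: [231, 231, 231, 231, 154, 225, 231]  (not all equal)
t=4: [234, 234, 234, 234, 227, 233, 234]  (not all equal)
t=5: [234, 234, 234, 234, 234, 234, 234]  (all equal)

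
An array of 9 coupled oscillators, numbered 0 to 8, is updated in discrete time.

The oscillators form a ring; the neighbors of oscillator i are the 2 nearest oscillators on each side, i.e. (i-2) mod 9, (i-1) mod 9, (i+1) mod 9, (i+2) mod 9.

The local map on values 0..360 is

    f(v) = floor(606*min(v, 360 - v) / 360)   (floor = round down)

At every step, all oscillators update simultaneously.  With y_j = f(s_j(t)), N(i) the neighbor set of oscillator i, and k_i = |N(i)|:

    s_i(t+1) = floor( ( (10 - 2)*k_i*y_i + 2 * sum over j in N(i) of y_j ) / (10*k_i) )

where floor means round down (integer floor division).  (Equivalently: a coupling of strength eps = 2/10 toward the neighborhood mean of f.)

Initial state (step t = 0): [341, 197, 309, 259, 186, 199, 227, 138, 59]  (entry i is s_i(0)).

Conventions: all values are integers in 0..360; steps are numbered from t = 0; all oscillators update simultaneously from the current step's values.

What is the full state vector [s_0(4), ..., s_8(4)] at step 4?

Answer: [229, 177, 142, 260, 163, 149, 195, 214, 166]

Derivation:
t=0: [341, 197, 309, 259, 186, 199, 227, 138, 59]
t=1: [59, 238, 106, 182, 271, 262, 223, 216, 117]
t=2: [120, 202, 180, 274, 162, 177, 221, 228, 195]
t=3: [214, 258, 286, 172, 266, 281, 239, 228, 267]
t=4: [229, 177, 142, 260, 163, 149, 195, 214, 166]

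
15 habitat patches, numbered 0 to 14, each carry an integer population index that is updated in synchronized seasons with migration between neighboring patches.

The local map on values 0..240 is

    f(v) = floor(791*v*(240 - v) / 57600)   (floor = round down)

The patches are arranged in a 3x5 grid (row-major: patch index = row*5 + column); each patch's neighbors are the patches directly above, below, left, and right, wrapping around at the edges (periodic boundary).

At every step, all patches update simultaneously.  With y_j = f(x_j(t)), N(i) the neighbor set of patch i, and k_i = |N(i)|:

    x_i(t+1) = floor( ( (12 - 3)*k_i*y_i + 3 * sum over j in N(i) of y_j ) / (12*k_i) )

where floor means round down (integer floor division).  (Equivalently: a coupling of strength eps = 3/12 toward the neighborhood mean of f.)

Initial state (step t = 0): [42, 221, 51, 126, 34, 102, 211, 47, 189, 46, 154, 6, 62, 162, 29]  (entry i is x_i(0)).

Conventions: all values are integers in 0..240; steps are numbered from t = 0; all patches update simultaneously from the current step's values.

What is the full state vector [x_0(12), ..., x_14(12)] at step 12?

Simulating step by step:
t=0: [42, 221, 51, 126, 34, 102, 211, 47, 189, 46, 154, 6, 62, 162, 29]
t=1: [118, 64, 132, 181, 104, 176, 87, 124, 137, 123, 161, 43, 141, 165, 98]
t=2: [190, 158, 189, 156, 191, 162, 175, 195, 189, 193, 171, 130, 185, 171, 189]
t=3: [137, 171, 137, 168, 131, 165, 158, 124, 135, 128, 160, 186, 142, 157, 135]
t=4: [188, 165, 189, 172, 193, 173, 174, 194, 191, 194, 174, 146, 187, 180, 192]
t=5: [138, 164, 135, 153, 126, 154, 157, 126, 130, 125, 155, 179, 138, 145, 128]
t=6: [190, 172, 191, 185, 195, 182, 177, 195, 194, 195, 179, 156, 190, 189, 194]
t=7: [133, 156, 130, 135, 121, 142, 152, 123, 123, 121, 147, 171, 132, 131, 124]
t=8: [193, 180, 194, 194, 196, 190, 182, 195, 196, 196, 186, 168, 193, 195, 196]
t=9: [126, 145, 123, 121, 118, 130, 143, 121, 118, 118, 136, 159, 126, 120, 119]
t=10: [196, 189, 196, 197, 197, 195, 189, 196, 197, 196, 193, 180, 195, 197, 196]
t=11: [119, 131, 118, 116, 116, 120, 131, 118, 116, 117, 124, 142, 121, 116, 118]
t=12: [196, 195, 196, 197, 197, 196, 195, 196, 197, 197, 196, 192, 196, 197, 197]

Answer: [196, 195, 196, 197, 197, 196, 195, 196, 197, 197, 196, 192, 196, 197, 197]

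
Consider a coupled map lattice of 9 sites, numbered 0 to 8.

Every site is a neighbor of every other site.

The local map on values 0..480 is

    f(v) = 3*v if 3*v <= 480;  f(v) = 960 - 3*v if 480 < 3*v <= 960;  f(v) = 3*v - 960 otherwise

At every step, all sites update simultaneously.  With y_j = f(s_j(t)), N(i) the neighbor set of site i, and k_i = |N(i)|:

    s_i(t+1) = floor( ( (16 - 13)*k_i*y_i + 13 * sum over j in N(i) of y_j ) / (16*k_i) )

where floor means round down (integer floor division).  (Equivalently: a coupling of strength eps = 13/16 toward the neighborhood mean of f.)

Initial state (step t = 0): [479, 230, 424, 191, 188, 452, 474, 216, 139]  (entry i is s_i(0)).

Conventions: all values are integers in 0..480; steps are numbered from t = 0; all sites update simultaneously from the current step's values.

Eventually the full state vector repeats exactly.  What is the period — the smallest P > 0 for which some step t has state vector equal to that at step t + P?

Simulating step by step:
t=0: [479, 230, 424, 191, 188, 452, 474, 216, 139]
t=1: [389, 371, 375, 381, 382, 382, 387, 375, 384]
t=2: [184, 179, 180, 182, 182, 182, 183, 180, 182]
t=3: [414, 415, 415, 415, 415, 415, 414, 415, 415]
t=4: [284, 284, 284, 284, 284, 284, 284, 284, 284]
t=5: [108, 108, 108, 108, 108, 108, 108, 108, 108]
t=6: [324, 324, 324, 324, 324, 324, 324, 324, 324]
t=7: [12, 12, 12, 12, 12, 12, 12, 12, 12]
t=8: [36, 36, 36, 36, 36, 36, 36, 36, 36]
t=9: [108, 108, 108, 108, 108, 108, 108, 108, 108]

Answer: 4
Key observation: The state at step 5, [108, 108, 108, 108, 108, 108, 108, 108, 108], reappears at step 9 — and no state repeats earlier — so the cycle the system enters has period 4.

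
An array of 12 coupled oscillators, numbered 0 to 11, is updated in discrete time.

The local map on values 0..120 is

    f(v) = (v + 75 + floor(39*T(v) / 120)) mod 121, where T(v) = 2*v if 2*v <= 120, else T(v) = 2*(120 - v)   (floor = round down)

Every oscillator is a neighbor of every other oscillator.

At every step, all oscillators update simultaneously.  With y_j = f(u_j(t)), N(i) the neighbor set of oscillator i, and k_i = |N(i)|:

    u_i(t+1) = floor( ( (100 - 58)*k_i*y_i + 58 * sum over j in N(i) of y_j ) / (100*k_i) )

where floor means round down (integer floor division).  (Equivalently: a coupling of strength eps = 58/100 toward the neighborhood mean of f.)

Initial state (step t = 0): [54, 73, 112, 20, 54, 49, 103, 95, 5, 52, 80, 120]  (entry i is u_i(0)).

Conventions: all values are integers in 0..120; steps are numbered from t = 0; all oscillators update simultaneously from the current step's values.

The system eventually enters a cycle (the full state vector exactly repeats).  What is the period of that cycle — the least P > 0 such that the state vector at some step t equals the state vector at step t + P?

Simulating step by step:
t=0: [54, 73, 112, 20, 54, 49, 103, 95, 5, 52, 80, 120]
t=1: [55, 60, 65, 78, 55, 51, 64, 63, 69, 53, 61, 66]
t=2: [48, 51, 51, 53, 48, 45, 51, 51, 52, 46, 51, 52]
t=3: [34, 36, 36, 37, 34, 33, 36, 36, 37, 33, 36, 37]
t=4: [11, 12, 12, 13, 11, 10, 12, 12, 13, 10, 12, 13]
t=5: [93, 93, 93, 94, 93, 92, 93, 93, 94, 92, 93, 94]
t=6: [64, 64, 64, 64, 64, 64, 64, 64, 64, 64, 64, 64]
t=7: [54, 54, 54, 54, 54, 54, 54, 54, 54, 54, 54, 54]
t=8: [43, 43, 43, 43, 43, 43, 43, 43, 43, 43, 43, 43]
t=9: [24, 24, 24, 24, 24, 24, 24, 24, 24, 24, 24, 24]
t=10: [114, 114, 114, 114, 114, 114, 114, 114, 114, 114, 114, 114]
t=11: [71, 71, 71, 71, 71, 71, 71, 71, 71, 71, 71, 71]
t=12: [56, 56, 56, 56, 56, 56, 56, 56, 56, 56, 56, 56]
t=13: [46, 46, 46, 46, 46, 46, 46, 46, 46, 46, 46, 46]
t=14: [29, 29, 29, 29, 29, 29, 29, 29, 29, 29, 29, 29]
t=15: [1, 1, 1, 1, 1, 1, 1, 1, 1, 1, 1, 1]
t=16: [76, 76, 76, 76, 76, 76, 76, 76, 76, 76, 76, 76]
t=17: [58, 58, 58, 58, 58, 58, 58, 58, 58, 58, 58, 58]
t=18: [49, 49, 49, 49, 49, 49, 49, 49, 49, 49, 49, 49]
t=19: [34, 34, 34, 34, 34, 34, 34, 34, 34, 34, 34, 34]
t=20: [10, 10, 10, 10, 10, 10, 10, 10, 10, 10, 10, 10]
t=21: [91, 91, 91, 91, 91, 91, 91, 91, 91, 91, 91, 91]
t=22: [63, 63, 63, 63, 63, 63, 63, 63, 63, 63, 63, 63]
t=23: [54, 54, 54, 54, 54, 54, 54, 54, 54, 54, 54, 54]

Answer: 16
Key observation: The state at step 7, [54, 54, 54, 54, 54, 54, 54, 54, 54, 54, 54, 54], reappears at step 23 — and no state repeats earlier — so the cycle the system enters has period 16.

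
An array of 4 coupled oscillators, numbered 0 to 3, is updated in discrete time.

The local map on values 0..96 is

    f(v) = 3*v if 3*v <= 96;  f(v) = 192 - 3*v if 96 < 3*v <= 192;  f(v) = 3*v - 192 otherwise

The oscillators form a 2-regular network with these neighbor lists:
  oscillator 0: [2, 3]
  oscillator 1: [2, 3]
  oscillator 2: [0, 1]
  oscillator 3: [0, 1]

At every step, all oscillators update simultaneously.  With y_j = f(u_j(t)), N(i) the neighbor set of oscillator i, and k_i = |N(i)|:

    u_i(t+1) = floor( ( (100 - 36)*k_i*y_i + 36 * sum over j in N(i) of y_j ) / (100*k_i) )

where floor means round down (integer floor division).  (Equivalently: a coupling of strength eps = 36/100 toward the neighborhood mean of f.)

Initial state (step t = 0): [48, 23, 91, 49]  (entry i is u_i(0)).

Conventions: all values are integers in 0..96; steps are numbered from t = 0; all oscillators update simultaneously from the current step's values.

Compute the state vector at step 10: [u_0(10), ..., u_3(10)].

Answer: [66, 21, 30, 67]

Derivation:
t=0: [48, 23, 91, 49]
t=1: [53, 66, 72, 49]
t=2: [33, 16, 22, 35]
t=3: [87, 58, 67, 81]
t=4: [54, 22, 21, 48]
t=5: [39, 62, 57, 48]
t=6: [60, 16, 28, 45]
t=7: [33, 56, 64, 47]
t=8: [68, 24, 21, 53]
t=9: [24, 63, 55, 36]
t=10: [66, 21, 30, 67]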